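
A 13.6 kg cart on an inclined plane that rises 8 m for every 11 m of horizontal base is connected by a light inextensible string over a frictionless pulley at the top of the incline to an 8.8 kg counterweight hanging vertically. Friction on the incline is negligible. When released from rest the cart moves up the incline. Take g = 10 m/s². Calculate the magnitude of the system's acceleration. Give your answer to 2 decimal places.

0.36 m/s²

For the cart on the incline: the weight component along the slope is m₁g sin 36.03° = 13.6 × 10 × 0.5882 = 79.995 N and the normal force is N = m₁g cos 36.03° = 109.988 N.
Newton's second law for the cart (up-slope positive): T − 79.995 = 13.6 a. For the hanging counterweight (downward positive): 8.8 × 10 − T = 8.8 a.
Adding the two equations eliminates T: 8.005 = 22.4 a, so a = 0.3574 m/s².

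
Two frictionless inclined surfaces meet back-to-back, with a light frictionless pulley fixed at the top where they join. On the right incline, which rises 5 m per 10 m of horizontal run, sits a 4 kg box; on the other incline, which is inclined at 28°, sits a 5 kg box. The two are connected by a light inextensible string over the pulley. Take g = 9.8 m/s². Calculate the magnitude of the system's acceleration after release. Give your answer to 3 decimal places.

0.608 m/s²

Resolve each weight along its own incline: the 4 kg mass has component 4 × 9.8 × sin 26.57° = 17.531 N down its slope, and the 5 kg mass has 5 × 9.8 × sin 28° = 23.004 N down its slope.
The 5 kg side's 23.004 N exceeds the other side's 17.531 N, so that mass slides down and the 4 kg mass slides up. Taking that direction as positive, Newton's second law for the whole system gives 23.004 − 17.531 = (4 + 5) a, so a = 5.473 / 9 = 0.6081 m/s².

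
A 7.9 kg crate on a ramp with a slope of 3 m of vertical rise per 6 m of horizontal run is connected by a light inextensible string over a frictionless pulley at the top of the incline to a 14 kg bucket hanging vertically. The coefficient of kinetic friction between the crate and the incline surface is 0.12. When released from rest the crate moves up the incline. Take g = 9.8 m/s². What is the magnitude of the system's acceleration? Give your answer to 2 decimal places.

4.30 m/s²

For the crate on the incline: the weight component along the slope is m₁g sin 26.57° = 7.9 × 9.8 × 0.4472 = 34.622 N and the normal force is N = m₁g cos 26.57° = 69.247 N.
Kinetic friction opposes the crate's motion up the incline: f = μN = 0.12 × 69.247 = 8.310 N acting down the slope.
Newton's second law for the crate (up-slope positive): T − 34.622 − 8.310 = 7.9 a. For the hanging bucket (downward positive): 14 × 9.8 − T = 14 a.
Adding the two equations eliminates T: 94.268 = 21.9 a, so a = 4.3045 m/s².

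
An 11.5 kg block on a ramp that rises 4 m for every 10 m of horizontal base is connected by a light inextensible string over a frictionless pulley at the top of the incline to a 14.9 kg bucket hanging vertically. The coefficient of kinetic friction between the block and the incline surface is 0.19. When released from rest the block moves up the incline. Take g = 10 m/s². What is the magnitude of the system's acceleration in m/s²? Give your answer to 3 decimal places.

3.258 m/s²

For the block on the incline: the weight component along the slope is m₁g sin 21.80° = 11.5 × 10 × 0.3714 = 42.711 N and the normal force is N = m₁g cos 21.80° = 106.775 N.
Kinetic friction opposes the block's motion up the incline: f = μN = 0.19 × 106.775 = 20.287 N acting down the slope.
Newton's second law for the block (up-slope positive): T − 42.711 − 20.287 = 11.5 a. For the hanging bucket (downward positive): 14.9 × 10 − T = 14.9 a.
Adding the two equations eliminates T: 86.002 = 26.4 a, so a = 3.2577 m/s².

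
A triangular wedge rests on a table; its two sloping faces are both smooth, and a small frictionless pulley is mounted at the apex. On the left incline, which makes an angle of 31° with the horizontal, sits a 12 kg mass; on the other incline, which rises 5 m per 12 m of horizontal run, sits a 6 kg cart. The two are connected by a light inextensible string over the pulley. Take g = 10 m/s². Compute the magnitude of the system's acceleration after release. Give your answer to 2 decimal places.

Resolve each weight along its own incline: the 12 kg mass has component 12 × 10 × sin 31° = 61.805 N down its slope, and the 6 kg mass has 6 × 10 × sin 22.62° = 23.077 N down its slope.
The 12 kg side's 61.805 N exceeds the other side's 23.077 N, so that mass slides down and the 6 kg mass slides up. Taking that direction as positive, Newton's second law for the whole system gives 61.805 − 23.077 = (12 + 6) a, so a = 38.728 / 18 = 2.1516 m/s².

2.15 m/s²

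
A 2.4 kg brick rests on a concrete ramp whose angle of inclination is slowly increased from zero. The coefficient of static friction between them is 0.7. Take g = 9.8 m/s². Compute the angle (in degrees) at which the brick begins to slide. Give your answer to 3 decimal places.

34.992°

At the threshold of sliding, static friction is at its maximum μ_s N and exactly balances the weight component along the incline: mg sin θ = μ_s mg cos θ.
Hence tan θ = μ_s = 0.7, so θ = arctan(0.7) = 34.9920°.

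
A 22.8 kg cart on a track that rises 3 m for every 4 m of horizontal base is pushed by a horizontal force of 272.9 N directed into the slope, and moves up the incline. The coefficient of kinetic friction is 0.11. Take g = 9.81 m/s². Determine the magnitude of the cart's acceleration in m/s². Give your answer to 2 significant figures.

The horizontal push has components F cos 36.87° = 272.9 × 0.8000 = 218.320 N up the incline and F sin 36.87° = 272.9 × 0.6000 = 163.740 N pressing into the surface.
The normal force is therefore N = mg cos 36.87° + F sin 36.87° = 178.934 + 163.740 = 342.674 N, and kinetic friction down the slope is μN = 0.11 × 342.674 = 37.694 N.
Along the incline: F cos 36.87° − mg sin 36.87° − μN = ma, so 218.320 − 134.201 − 37.694 = 22.8 a, giving a = 2.0362 m/s².

2.0 m/s²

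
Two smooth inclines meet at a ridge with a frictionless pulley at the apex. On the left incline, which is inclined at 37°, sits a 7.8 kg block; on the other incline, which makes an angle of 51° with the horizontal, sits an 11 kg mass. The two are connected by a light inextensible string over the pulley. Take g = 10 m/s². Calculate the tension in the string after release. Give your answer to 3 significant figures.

62.9 N

Resolve each weight along its own incline: the 7.8 kg mass has component 7.8 × 10 × sin 37° = 46.942 N down its slope, and the 11 kg mass has 11 × 10 × sin 51° = 85.486 N down its slope.
The 11 kg side's 85.486 N exceeds the other side's 46.942 N, so that mass slides down and the 7.8 kg mass slides up. Taking that direction as positive, Newton's second law for the whole system gives 85.486 − 46.942 = (7.8 + 11) a, so a = 38.544 / 18.8 = 2.0502 m/s².
For the 7.8 kg mass (up-slope positive): T − 46.942 = 7.8 × 2.0502, so T = 62.934 N.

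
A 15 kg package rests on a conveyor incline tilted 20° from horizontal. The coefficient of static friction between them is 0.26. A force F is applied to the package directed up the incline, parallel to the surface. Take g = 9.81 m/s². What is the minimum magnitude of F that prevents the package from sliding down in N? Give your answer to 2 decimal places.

The normal force is N = mg cos 20° = 138.276 N. With F at its minimum the package is on the verge of sliding down, so static friction is at its maximum μ_s N = 0.26 × 138.276 = 35.952 N and acts up the slope.
Equilibrium along the incline: F + μ_s N = mg sin 20°, so F = 50.328 − 35.952 = 14.376 N.

14.38 N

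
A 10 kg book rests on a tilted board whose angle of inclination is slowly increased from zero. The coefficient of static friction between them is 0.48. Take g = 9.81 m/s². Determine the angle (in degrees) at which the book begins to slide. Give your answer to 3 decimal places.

25.641°

At the threshold of sliding, static friction is at its maximum μ_s N and exactly balances the weight component along the incline: mg sin θ = μ_s mg cos θ.
Hence tan θ = μ_s = 0.48, so θ = arctan(0.48) = 25.6410°.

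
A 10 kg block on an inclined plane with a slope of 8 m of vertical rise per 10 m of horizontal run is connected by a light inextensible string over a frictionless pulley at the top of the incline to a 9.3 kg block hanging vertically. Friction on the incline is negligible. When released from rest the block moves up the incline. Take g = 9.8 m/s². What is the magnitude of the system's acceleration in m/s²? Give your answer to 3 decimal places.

1.550 m/s²

For the block on the incline: the weight component along the slope is m₁g sin 38.66° = 10 × 9.8 × 0.6247 = 61.221 N and the normal force is N = m₁g cos 38.66° = 76.525 N.
Newton's second law for the block (up-slope positive): T − 61.221 = 10 a. For the hanging block (downward positive): 9.3 × 9.8 − T = 9.3 a.
Adding the two equations eliminates T: 29.919 = 19.3 a, so a = 1.5502 m/s².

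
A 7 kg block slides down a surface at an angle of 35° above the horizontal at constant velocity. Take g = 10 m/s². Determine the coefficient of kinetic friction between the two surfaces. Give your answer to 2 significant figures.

At constant velocity the net force along the incline is zero: mg sin 35° = μ mg cos 35°.
So μ = tan 35° = 0.5736 / 0.8192 = 0.7002.

0.70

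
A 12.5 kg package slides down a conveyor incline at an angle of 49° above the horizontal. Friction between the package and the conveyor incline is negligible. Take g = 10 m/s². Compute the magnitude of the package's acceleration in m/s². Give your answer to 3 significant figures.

Resolving the weight along the incline: the component pulling the package down the slope is mg sin 49° = 12.5 × 10 × 0.7547 = 94.338 N, and the normal force is N = mg cos 49° = 12.5 × 10 × 0.6561 = 82.013 N.
With no friction the net force along the incline is 94.338 N, so a = g sin 49° = 94.338 / 12.5 = 7.5470 m/s².

7.55 m/s²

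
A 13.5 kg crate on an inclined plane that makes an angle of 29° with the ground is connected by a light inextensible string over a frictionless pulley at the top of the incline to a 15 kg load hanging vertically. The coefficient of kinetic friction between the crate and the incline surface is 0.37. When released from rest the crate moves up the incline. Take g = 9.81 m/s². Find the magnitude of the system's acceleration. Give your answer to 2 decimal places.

1.41 m/s²

For the crate on the incline: the weight component along the slope is m₁g sin 29° = 13.5 × 9.81 × 0.4848 = 64.204 N and the normal force is N = m₁g cos 29° = 115.830 N.
Kinetic friction opposes the crate's motion up the incline: f = μN = 0.37 × 115.830 = 42.857 N acting down the slope.
Newton's second law for the crate (up-slope positive): T − 64.204 − 42.857 = 13.5 a. For the hanging load (downward positive): 15 × 9.81 − T = 15 a.
Adding the two equations eliminates T: 40.089 = 28.5 a, so a = 1.4066 m/s².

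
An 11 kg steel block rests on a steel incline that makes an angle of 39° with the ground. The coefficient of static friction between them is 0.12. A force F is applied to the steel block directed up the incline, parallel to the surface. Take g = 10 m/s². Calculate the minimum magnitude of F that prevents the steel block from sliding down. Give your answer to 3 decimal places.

58.967 N

The normal force is N = mg cos 39° = 85.486 N. With F at its minimum the steel block is on the verge of sliding down, so static friction is at its maximum μ_s N = 0.12 × 85.486 = 10.258 N and acts up the slope.
Equilibrium along the incline: F + μ_s N = mg sin 39°, so F = 69.225 − 10.258 = 58.967 N.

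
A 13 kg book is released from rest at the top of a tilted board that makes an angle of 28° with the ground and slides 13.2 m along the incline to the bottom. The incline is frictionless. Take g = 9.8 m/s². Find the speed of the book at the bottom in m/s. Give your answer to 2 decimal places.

11.02 m/s

The weight component along the incline is mg sin 28° = 59.811 N and the normal force is N = mg cos 28° = 112.488 N.
With no friction, a = g sin 28° = 4.6008 m/s².
Starting from rest over a distance of 13.2 m, v² = 2aL = 2 × 4.6008 × 13.2 = 121.4611, so v = 11.0209 m/s.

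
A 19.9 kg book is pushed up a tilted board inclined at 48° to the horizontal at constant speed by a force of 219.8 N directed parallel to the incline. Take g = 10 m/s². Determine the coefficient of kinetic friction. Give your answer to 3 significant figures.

At constant speed ΣF = 0 along the incline. The applied 219.8 N acts up the slope; the weight component mg sin 48° = 147.886 N and kinetic friction μN both act down the slope.
So 219.8 = 147.886 + μ × 133.157, giving μ = (219.8 − 147.886) / 133.157 = 0.5401.

0.540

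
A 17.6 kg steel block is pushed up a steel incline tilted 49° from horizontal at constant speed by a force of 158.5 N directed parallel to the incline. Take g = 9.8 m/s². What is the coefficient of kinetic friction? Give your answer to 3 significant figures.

0.250

At constant speed ΣF = 0 along the incline. The applied 158.5 N acts up the slope; the weight component mg sin 49° = 130.172 N and kinetic friction μN both act down the slope.
So 158.5 = 130.172 + μ × 113.157, giving μ = (158.5 − 130.172) / 113.157 = 0.2503.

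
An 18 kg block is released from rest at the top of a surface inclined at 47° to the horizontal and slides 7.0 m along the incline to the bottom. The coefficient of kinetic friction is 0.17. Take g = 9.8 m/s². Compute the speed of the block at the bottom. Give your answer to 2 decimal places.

9.19 m/s

The weight component along the incline is mg sin 47° = 129.011 N and the normal force is N = mg cos 47° = 120.305 N.
Friction up the slope is f = μN = 0.17 × 120.305 = 20.452 N, so the net downslope force is 129.011 − 20.452 = 108.559 N and a = 108.559 / 18 = 6.0311 m/s².
Starting from rest over a distance of 7.0 m, v² = 2aL = 2 × 6.0311 × 7.0 = 84.4354, so v = 9.1889 m/s.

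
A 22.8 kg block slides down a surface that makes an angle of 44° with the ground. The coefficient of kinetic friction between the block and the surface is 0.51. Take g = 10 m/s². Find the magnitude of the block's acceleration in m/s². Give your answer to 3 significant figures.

3.28 m/s²

Resolving the weight along the incline: the component pulling the block down the slope is mg sin 44° = 22.8 × 10 × 0.6947 = 158.392 N, and the normal force is N = mg cos 44° = 22.8 × 10 × 0.7193 = 164.000 N.
Kinetic friction acts up the slope with magnitude f = μN = 0.51 × 164.000 = 83.640 N.
Net force along the incline is 158.392 − 83.640 = 74.752 N, so a = 74.752 / 22.8 = 3.2786 m/s².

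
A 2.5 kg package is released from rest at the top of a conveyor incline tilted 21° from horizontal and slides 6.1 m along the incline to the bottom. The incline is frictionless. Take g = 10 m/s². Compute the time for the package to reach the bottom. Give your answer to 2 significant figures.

The weight component along the incline is mg sin 21° = 8.959 N and the normal force is N = mg cos 21° = 23.340 N.
With no friction, a = g sin 21° = 3.5837 m/s².
Starting from rest, L = ½at², so t = √(2L/a) = √(2 × 6.1 / 3.5837) = 1.8451 s.

1.8 s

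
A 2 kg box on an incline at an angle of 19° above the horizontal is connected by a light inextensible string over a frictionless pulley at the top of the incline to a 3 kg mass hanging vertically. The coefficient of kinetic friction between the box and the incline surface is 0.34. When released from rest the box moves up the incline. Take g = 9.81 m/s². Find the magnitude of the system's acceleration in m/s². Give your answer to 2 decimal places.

3.35 m/s²

For the box on the incline: the weight component along the slope is m₁g sin 19° = 2 × 9.81 × 0.3256 = 6.388 N and the normal force is N = m₁g cos 19° = 18.551 N.
Kinetic friction opposes the box's motion up the incline: f = μN = 0.34 × 18.551 = 6.307 N acting down the slope.
Newton's second law for the box (up-slope positive): T − 6.388 − 6.307 = 2 a. For the hanging mass (downward positive): 3 × 9.81 − T = 3 a.
Adding the two equations eliminates T: 16.735 = 5 a, so a = 3.3470 m/s².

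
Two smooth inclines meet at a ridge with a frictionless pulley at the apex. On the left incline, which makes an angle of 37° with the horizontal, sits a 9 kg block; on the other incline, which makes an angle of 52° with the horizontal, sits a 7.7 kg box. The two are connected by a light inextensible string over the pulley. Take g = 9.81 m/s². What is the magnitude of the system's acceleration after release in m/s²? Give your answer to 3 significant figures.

0.383 m/s²

Resolve each weight along its own incline: the 9 kg mass has component 9 × 9.81 × sin 37° = 53.134 N down its slope, and the 7.7 kg mass has 7.7 × 9.81 × sin 52° = 59.524 N down its slope.
The 7.7 kg side's 59.524 N exceeds the other side's 53.134 N, so that mass slides down and the 9 kg mass slides up. Taking that direction as positive, Newton's second law for the whole system gives 59.524 − 53.134 = (9 + 7.7) a, so a = 6.390 / 16.7 = 0.3826 m/s².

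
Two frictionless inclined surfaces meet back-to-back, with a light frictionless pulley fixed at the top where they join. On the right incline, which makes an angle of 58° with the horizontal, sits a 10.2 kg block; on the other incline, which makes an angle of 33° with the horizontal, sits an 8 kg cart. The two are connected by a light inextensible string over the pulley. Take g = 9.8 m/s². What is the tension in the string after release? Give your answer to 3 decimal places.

61.193 N

Resolve each weight along its own incline: the 10.2 kg mass has component 10.2 × 9.8 × sin 58° = 84.771 N down its slope, and the 8 kg mass has 8 × 9.8 × sin 33° = 42.700 N down its slope.
The 10.2 kg side's 84.771 N exceeds the other side's 42.700 N, so that mass slides down and the 8 kg mass slides up. Taking that direction as positive, Newton's second law for the whole system gives 84.771 − 42.700 = (10.2 + 8) a, so a = 42.071 / 18.2 = 2.3116 m/s².
For the 8 kg mass (up-slope positive): T − 42.700 = 8 × 2.3116, so T = 61.193 N.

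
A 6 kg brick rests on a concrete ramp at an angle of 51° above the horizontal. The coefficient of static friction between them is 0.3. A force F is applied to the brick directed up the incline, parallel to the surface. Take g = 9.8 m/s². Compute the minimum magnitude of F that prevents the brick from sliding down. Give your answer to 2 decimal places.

34.59 N

The normal force is N = mg cos 51° = 37.004 N. With F at its minimum the brick is on the verge of sliding down, so static friction is at its maximum μ_s N = 0.3 × 37.004 = 11.101 N and acts up the slope.
Equilibrium along the incline: F + μ_s N = mg sin 51°, so F = 45.696 − 11.101 = 34.595 N.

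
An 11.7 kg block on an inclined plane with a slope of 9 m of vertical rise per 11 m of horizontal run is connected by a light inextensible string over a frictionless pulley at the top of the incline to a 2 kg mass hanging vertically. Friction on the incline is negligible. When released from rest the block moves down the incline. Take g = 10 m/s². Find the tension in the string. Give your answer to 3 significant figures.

For the block on the incline: the weight component along the slope is m₁g sin 39.29° = 11.7 × 10 × 0.6332 = 74.084 N and the normal force is N = m₁g cos 39.29° = 90.553 N.
Newton's second law for the block (down-slope positive): 74.084 − T = 11.7 a. For the hanging mass (upward positive): T − 2 × 10 = 2 a.
Adding the two equations eliminates T: 54.084 = 13.7 a, so a = 3.9477 m/s².
Then from the hanging mass's equation, T = 2 × (10 + 3.9477) = 27.895 N.

27.9 N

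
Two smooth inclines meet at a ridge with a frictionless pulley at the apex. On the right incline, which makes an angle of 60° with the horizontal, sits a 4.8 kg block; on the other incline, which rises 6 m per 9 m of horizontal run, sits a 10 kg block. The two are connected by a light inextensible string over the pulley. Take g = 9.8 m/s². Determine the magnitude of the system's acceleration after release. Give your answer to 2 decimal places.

Resolve each weight along its own incline: the 4.8 kg mass has component 4.8 × 9.8 × sin 60° = 40.738 N down its slope, and the 10 kg mass has 10 × 9.8 × sin 33.69° = 54.361 N down its slope.
The 10 kg side's 54.361 N exceeds the other side's 40.738 N, so that mass slides down and the 4.8 kg mass slides up. Taking that direction as positive, Newton's second law for the whole system gives 54.361 − 40.738 = (4.8 + 10) a, so a = 13.623 / 14.8 = 0.9205 m/s².

0.92 m/s²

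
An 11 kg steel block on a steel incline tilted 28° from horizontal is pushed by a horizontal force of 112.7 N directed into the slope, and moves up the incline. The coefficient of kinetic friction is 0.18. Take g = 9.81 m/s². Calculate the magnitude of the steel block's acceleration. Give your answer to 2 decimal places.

2.02 m/s²

The horizontal push has components F cos 28° = 112.7 × 0.8829 = 99.503 N up the incline and F sin 28° = 112.7 × 0.4695 = 52.913 N pressing into the surface.
The normal force is therefore N = mg cos 28° + F sin 28° = 95.274 + 52.913 = 148.187 N, and kinetic friction down the slope is μN = 0.18 × 148.187 = 26.674 N.
Along the incline: F cos 28° − mg sin 28° − μN = ma, so 99.503 − 50.664 − 26.674 = 11 a, giving a = 2.0150 m/s².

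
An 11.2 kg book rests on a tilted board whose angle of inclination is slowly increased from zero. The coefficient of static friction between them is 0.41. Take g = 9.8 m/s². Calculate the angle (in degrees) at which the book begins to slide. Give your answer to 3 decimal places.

22.294°

At the threshold of sliding, static friction is at its maximum μ_s N and exactly balances the weight component along the incline: mg sin θ = μ_s mg cos θ.
Hence tan θ = μ_s = 0.41, so θ = arctan(0.41) = 22.2936°.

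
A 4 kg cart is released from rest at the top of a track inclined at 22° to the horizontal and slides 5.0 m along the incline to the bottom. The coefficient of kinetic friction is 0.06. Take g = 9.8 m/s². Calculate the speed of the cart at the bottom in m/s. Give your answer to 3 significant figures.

5.59 m/s

The weight component along the incline is mg sin 22° = 14.685 N and the normal force is N = mg cos 22° = 36.346 N.
Friction up the slope is f = μN = 0.06 × 36.346 = 2.181 N, so the net downslope force is 14.685 − 2.181 = 12.504 N and a = 12.504 / 4 = 3.1260 m/s².
Starting from rest over a distance of 5.0 m, v² = 2aL = 2 × 3.1260 × 5.0 = 31.2600, so v = 5.5911 m/s.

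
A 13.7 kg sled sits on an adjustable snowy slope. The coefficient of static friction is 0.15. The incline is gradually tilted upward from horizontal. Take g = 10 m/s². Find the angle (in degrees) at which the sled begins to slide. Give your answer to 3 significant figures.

At the threshold of sliding, static friction is at its maximum μ_s N and exactly balances the weight component along the incline: mg sin θ = μ_s mg cos θ.
Hence tan θ = μ_s = 0.15, so θ = arctan(0.15) = 8.5308°.

8.53°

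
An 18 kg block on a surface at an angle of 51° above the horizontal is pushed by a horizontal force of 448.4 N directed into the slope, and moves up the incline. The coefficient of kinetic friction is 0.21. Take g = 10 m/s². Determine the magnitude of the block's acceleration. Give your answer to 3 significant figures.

The horizontal push has components F cos 51° = 448.4 × 0.6293 = 282.178 N up the incline and F sin 51° = 448.4 × 0.7771 = 348.452 N pressing into the surface.
The normal force is therefore N = mg cos 51° + F sin 51° = 113.274 + 348.452 = 461.726 N, and kinetic friction down the slope is μN = 0.21 × 461.726 = 96.962 N.
Along the incline: F cos 51° − mg sin 51° − μN = ma, so 282.178 − 139.878 − 96.962 = 18 a, giving a = 2.5188 m/s².

2.52 m/s²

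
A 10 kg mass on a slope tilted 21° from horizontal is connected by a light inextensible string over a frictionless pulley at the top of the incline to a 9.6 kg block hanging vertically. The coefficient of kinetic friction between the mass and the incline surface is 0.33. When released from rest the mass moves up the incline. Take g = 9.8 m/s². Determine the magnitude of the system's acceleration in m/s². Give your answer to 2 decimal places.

For the mass on the incline: the weight component along the slope is m₁g sin 21° = 10 × 9.8 × 0.3584 = 35.123 N and the normal force is N = m₁g cos 21° = 91.491 N.
Kinetic friction opposes the mass's motion up the incline: f = μN = 0.33 × 91.491 = 30.192 N acting down the slope.
Newton's second law for the mass (up-slope positive): T − 35.123 − 30.192 = 10 a. For the hanging block (downward positive): 9.6 × 9.8 − T = 9.6 a.
Adding the two equations eliminates T: 28.765 = 19.6 a, so a = 1.4676 m/s².

1.47 m/s²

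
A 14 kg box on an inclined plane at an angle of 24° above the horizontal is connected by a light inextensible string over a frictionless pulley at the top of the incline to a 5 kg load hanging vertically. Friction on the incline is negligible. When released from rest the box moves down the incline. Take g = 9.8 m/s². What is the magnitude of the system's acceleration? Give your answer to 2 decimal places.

For the box on the incline: the weight component along the slope is m₁g sin 24° = 14 × 9.8 × 0.4067 = 55.799 N and the normal force is N = m₁g cos 24° = 125.338 N.
Newton's second law for the box (down-slope positive): 55.799 − T = 14 a. For the hanging load (upward positive): T − 5 × 9.8 = 5 a.
Adding the two equations eliminates T: 6.799 = 19 a, so a = 0.3578 m/s².

0.36 m/s²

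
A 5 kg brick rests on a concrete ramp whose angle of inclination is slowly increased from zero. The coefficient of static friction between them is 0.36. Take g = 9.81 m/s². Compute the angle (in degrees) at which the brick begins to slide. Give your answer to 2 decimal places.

19.80°

At the threshold of sliding, static friction is at its maximum μ_s N and exactly balances the weight component along the incline: mg sin θ = μ_s mg cos θ.
Hence tan θ = μ_s = 0.36, so θ = arctan(0.36) = 19.7989°.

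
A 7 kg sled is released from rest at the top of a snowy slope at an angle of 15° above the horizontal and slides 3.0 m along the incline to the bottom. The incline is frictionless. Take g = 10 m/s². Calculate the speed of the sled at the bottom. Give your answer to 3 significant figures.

3.94 m/s

The weight component along the incline is mg sin 15° = 18.117 N and the normal force is N = mg cos 15° = 67.615 N.
With no friction, a = g sin 15° = 2.5882 m/s².
Starting from rest over a distance of 3.0 m, v² = 2aL = 2 × 2.5882 × 3.0 = 15.5292, so v = 3.9407 m/s.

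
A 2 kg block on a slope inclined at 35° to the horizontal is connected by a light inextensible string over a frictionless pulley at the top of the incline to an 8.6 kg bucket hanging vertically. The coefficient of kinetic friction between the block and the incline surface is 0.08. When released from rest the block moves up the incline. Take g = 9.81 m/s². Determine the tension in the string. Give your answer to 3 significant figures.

For the block on the incline: the weight component along the slope is m₁g sin 35° = 2 × 9.81 × 0.5736 = 11.254 N and the normal force is N = m₁g cos 35° = 16.072 N.
Kinetic friction opposes the block's motion up the incline: f = μN = 0.08 × 16.072 = 1.286 N acting down the slope.
Newton's second law for the block (up-slope positive): T − 11.254 − 1.286 = 2 a. For the hanging bucket (downward positive): 8.6 × 9.81 − T = 8.6 a.
Adding the two equations eliminates T: 71.826 = 10.6 a, so a = 6.7760 m/s².
Then from the hanging bucket's equation, T = 8.6 × (9.81 − 6.7760) = 26.092 N.

26.1 N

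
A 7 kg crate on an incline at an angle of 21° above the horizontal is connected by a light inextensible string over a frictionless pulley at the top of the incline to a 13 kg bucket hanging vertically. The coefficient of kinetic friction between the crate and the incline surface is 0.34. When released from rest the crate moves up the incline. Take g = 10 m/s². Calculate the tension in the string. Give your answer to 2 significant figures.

76 N

For the crate on the incline: the weight component along the slope is m₁g sin 21° = 7 × 10 × 0.3584 = 25.088 N and the normal force is N = m₁g cos 21° = 65.351 N.
Kinetic friction opposes the crate's motion up the incline: f = μN = 0.34 × 65.351 = 22.219 N acting down the slope.
Newton's second law for the crate (up-slope positive): T − 25.088 − 22.219 = 7 a. For the hanging bucket (downward positive): 13 × 10 − T = 13 a.
Adding the two equations eliminates T: 82.693 = 20 a, so a = 4.1346 m/s².
Then from the hanging bucket's equation, T = 13 × (10 − 4.1346) = 76.250 N.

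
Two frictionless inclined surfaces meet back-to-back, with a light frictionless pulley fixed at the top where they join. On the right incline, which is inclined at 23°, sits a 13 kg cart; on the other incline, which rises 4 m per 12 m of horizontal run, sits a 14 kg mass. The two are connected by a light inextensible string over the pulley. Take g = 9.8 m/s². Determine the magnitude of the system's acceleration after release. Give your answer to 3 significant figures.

Resolve each weight along its own incline: the 13 kg mass has component 13 × 9.8 × sin 23° = 49.779 N down its slope, and the 14 kg mass has 14 × 9.8 × sin 18.43° = 43.386 N down its slope.
The 13 kg side's 49.779 N exceeds the other side's 43.386 N, so that mass slides down and the 14 kg mass slides up. Taking that direction as positive, Newton's second law for the whole system gives 49.779 − 43.386 = (13 + 14) a, so a = 6.393 / 27 = 0.2368 m/s².

0.237 m/s²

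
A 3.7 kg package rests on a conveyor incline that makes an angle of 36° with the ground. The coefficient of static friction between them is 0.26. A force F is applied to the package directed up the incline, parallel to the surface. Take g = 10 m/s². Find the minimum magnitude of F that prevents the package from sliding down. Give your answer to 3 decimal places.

The normal force is N = mg cos 36° = 29.934 N. With F at its minimum the package is on the verge of sliding down, so static friction is at its maximum μ_s N = 0.26 × 29.934 = 7.783 N and acts up the slope.
Equilibrium along the incline: F + μ_s N = mg sin 36°, so F = 21.748 − 7.783 = 13.965 N.

13.965 N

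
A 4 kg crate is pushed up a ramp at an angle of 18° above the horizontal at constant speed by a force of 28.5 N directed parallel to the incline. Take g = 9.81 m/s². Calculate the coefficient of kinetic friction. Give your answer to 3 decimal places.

0.439

At constant speed ΣF = 0 along the incline. The applied 28.5 N acts up the slope; the weight component mg sin 18° = 12.126 N and kinetic friction μN both act down the slope.
So 28.5 = 12.126 + μ × 37.319, giving μ = (28.5 − 12.126) / 37.319 = 0.4388.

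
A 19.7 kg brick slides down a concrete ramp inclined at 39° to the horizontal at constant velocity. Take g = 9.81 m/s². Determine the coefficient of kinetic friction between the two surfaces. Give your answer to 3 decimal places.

At constant velocity the net force along the incline is zero: mg sin 39° = μ mg cos 39°.
So μ = tan 39° = 0.6293 / 0.7771 = 0.8098.

0.810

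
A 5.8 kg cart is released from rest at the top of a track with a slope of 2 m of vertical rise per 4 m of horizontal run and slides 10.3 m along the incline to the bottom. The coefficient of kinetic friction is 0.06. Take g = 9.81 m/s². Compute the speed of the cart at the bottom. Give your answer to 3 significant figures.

The weight component along the incline is mg sin 26.57° = 25.446 N and the normal force is N = mg cos 26.57° = 50.891 N.
Friction up the slope is f = μN = 0.06 × 50.891 = 3.053 N, so the net downslope force is 25.446 − 3.053 = 22.393 N and a = 22.393 / 5.8 = 3.8609 m/s².
Starting from rest over a distance of 10.3 m, v² = 2aL = 2 × 3.8609 × 10.3 = 79.5345, so v = 8.9182 m/s.

8.92 m/s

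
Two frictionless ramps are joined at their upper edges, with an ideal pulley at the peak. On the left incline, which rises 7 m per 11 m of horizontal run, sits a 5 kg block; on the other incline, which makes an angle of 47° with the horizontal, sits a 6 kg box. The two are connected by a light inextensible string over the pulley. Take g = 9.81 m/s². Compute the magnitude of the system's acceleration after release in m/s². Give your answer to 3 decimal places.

Resolve each weight along its own incline: the 5 kg mass has component 5 × 9.81 × sin 32.47° = 26.334 N down its slope, and the 6 kg mass has 6 × 9.81 × sin 47° = 43.047 N down its slope.
The 6 kg side's 43.047 N exceeds the other side's 26.334 N, so that mass slides down and the 5 kg mass slides up. Taking that direction as positive, Newton's second law for the whole system gives 43.047 − 26.334 = (5 + 6) a, so a = 16.713 / 11 = 1.5194 m/s².

1.519 m/s²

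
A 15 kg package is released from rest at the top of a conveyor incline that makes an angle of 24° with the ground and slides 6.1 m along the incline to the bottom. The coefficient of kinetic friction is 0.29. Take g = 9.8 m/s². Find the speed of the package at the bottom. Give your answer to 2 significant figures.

4.1 m/s

The weight component along the incline is mg sin 24° = 59.790 N and the normal force is N = mg cos 24° = 134.291 N.
Friction up the slope is f = μN = 0.29 × 134.291 = 38.944 N, so the net downslope force is 59.790 − 38.944 = 20.846 N and a = 20.846 / 15 = 1.3897 m/s².
Starting from rest over a distance of 6.1 m, v² = 2aL = 2 × 1.3897 × 6.1 = 16.9543, so v = 4.1176 m/s.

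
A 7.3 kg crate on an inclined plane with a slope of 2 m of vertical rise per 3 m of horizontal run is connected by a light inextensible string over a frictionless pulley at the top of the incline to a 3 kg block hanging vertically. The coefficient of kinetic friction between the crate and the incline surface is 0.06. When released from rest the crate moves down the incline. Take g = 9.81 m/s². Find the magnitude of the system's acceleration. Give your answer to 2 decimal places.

For the crate on the incline: the weight component along the slope is m₁g sin 33.69° = 7.3 × 9.81 × 0.5547 = 39.724 N and the normal force is N = m₁g cos 33.69° = 59.586 N.
Kinetic friction opposes the crate's motion down the incline: f = μN = 0.06 × 59.586 = 3.575 N acting up the slope.
Newton's second law for the crate (down-slope positive): 39.724 − 3.575 − T = 7.3 a. For the hanging block (upward positive): T − 3 × 9.81 = 3 a.
Adding the two equations eliminates T: 6.719 = 10.3 a, so a = 0.6523 m/s².

0.65 m/s²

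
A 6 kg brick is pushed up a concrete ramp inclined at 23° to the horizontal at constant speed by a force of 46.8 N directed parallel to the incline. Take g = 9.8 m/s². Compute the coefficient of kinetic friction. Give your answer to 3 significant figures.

At constant speed ΣF = 0 along the incline. The applied 46.8 N acts up the slope; the weight component mg sin 23° = 22.975 N and kinetic friction μN both act down the slope.
So 46.8 = 22.975 + μ × 54.126, giving μ = (46.8 − 22.975) / 54.126 = 0.4402.

0.440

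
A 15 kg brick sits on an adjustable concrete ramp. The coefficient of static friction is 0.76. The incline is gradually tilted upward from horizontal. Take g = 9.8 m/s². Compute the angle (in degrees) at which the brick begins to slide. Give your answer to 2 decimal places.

At the threshold of sliding, static friction is at its maximum μ_s N and exactly balances the weight component along the incline: mg sin θ = μ_s mg cos θ.
Hence tan θ = μ_s = 0.76, so θ = arctan(0.76) = 37.2348°.

37.23°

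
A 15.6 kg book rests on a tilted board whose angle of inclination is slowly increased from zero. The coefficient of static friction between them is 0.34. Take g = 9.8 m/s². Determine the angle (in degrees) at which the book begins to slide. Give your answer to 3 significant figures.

18.8°

At the threshold of sliding, static friction is at its maximum μ_s N and exactly balances the weight component along the incline: mg sin θ = μ_s mg cos θ.
Hence tan θ = μ_s = 0.34, so θ = arctan(0.34) = 18.7780°.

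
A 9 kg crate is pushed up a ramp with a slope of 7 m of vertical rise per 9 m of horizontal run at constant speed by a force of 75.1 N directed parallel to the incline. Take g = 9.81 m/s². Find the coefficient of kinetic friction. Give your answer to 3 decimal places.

At constant speed ΣF = 0 along the incline. The applied 75.1 N acts up the slope; the weight component mg sin 37.87° = 54.205 N and kinetic friction μN both act down the slope.
So 75.1 = 54.205 + μ × 69.692, giving μ = (75.1 − 54.205) / 69.692 = 0.2998.

0.300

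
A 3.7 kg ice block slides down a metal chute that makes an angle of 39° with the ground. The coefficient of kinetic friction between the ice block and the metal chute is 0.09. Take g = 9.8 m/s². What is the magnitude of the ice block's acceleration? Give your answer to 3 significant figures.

Resolving the weight along the incline: the component pulling the ice block down the slope is mg sin 39° = 3.7 × 9.8 × 0.6293 = 22.818 N, and the normal force is N = mg cos 39° = 3.7 × 9.8 × 0.7771 = 28.178 N.
Kinetic friction acts up the slope with magnitude f = μN = 0.09 × 28.178 = 2.536 N.
Net force along the incline is 22.818 − 2.536 = 20.282 N, so a = 20.282 / 3.7 = 5.4816 m/s².

5.48 m/s²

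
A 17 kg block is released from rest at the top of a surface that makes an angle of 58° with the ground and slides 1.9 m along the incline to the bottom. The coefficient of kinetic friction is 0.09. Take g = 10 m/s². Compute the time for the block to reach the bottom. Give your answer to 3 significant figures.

The weight component along the incline is mg sin 58° = 144.168 N and the normal force is N = mg cos 58° = 90.086 N.
Friction up the slope is f = μN = 0.09 × 90.086 = 8.108 N, so the net downslope force is 144.168 − 8.108 = 136.060 N and a = 136.060 / 17 = 8.0035 m/s².
Starting from rest, L = ½at², so t = √(2L/a) = √(2 × 1.9 / 8.0035) = 0.6891 s.

0.689 s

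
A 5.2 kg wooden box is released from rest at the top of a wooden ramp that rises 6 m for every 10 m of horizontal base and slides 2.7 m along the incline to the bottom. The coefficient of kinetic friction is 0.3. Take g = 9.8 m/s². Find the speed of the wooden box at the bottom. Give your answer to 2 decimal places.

3.69 m/s

The weight component along the incline is mg sin 30.96° = 26.219 N and the normal force is N = mg cos 30.96° = 43.698 N.
Friction up the slope is f = μN = 0.3 × 43.698 = 13.109 N, so the net downslope force is 26.219 − 13.109 = 13.110 N and a = 13.110 / 5.2 = 2.5212 m/s².
Starting from rest over a distance of 2.7 m, v² = 2aL = 2 × 2.5212 × 2.7 = 13.6145, so v = 3.6898 m/s.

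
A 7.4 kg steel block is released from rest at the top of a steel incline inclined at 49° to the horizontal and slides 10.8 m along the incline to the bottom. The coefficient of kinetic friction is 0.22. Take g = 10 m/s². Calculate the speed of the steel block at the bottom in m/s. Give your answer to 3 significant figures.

The weight component along the incline is mg sin 49° = 55.849 N and the normal force is N = mg cos 49° = 48.548 N.
Friction up the slope is f = μN = 0.22 × 48.548 = 10.681 N, so the net downslope force is 55.849 − 10.681 = 45.168 N and a = 45.168 / 7.4 = 6.1038 m/s².
Starting from rest over a distance of 10.8 m, v² = 2aL = 2 × 6.1038 × 10.8 = 131.8421, so v = 11.4823 m/s.

11.5 m/s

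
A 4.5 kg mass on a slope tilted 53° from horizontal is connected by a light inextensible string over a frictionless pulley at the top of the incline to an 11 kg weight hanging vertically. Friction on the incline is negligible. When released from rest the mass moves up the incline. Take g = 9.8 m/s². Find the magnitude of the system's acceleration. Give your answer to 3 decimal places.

For the mass on the incline: the weight component along the slope is m₁g sin 53° = 4.5 × 9.8 × 0.7986 = 35.218 N and the normal force is N = m₁g cos 53° = 26.540 N.
Newton's second law for the mass (up-slope positive): T − 35.218 = 4.5 a. For the hanging weight (downward positive): 11 × 9.8 − T = 11 a.
Adding the two equations eliminates T: 72.582 = 15.5 a, so a = 4.6827 m/s².

4.683 m/s²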